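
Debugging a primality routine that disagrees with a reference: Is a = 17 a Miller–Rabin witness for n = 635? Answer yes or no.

yes

n − 1 = 634 = 2^1 · 317, so s = 1 and d = 317.
x_0 = 17^317 mod 635 = 162.
x_0 ∉ {1, 634} and s = 1, so 17 is a Miller–Rabin witness and 635 is composite.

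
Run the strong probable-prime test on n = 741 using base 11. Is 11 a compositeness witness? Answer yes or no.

n − 1 = 740 = 2^2 · 185, so s = 2 and d = 185.
x_0 = 11^185 mod 741 = 254.
x_0 is neither 1 nor 740, so continue squaring.
x_1 = 254^2 mod 741 = 49.
Reached i = s−1 = 1 without hitting −1: 11 is a Miller–Rabin witness and 741 is composite.

yes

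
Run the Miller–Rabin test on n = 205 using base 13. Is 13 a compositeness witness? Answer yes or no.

n − 1 = 204 = 2^2 · 51, so s = 2 and d = 51.
Repeated squaring mod 205: 13^1 ≡ 13, 13^2 ≡ 169, 13^4 ≡ 66, 13^8 ≡ 51, 13^16 ≡ 141, 13^32 ≡ 201.
51 = 32 + 16 + 2 + 1, so 13^51 ≡ 201·141·169·13 ≡ 117 (mod 205).
x_0 = 13^51 mod 205 = 117.
x_0 is neither 1 nor 204, so continue squaring.
x_1 = 117^2 mod 205 = 159.
Reached i = s−1 = 1 without hitting −1: 13 is a Miller–Rabin witness and 205 is composite.

yes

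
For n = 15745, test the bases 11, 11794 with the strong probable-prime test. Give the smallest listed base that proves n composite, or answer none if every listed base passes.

n − 1 = 15744 = 2^7 · 123, so s = 7 and d = 123.
Base 11: x_0 = 11^123 mod 15745 = 176. x_0 is neither 1 nor 15744, so continue squaring. x_1 = 176^2 mod 15745 = 15231. x_2 = 15231^2 mod 15745 = 12276. x_3 = 12276^2 mod 15745 = 4781. x_4 = 4781^2 mod 15745 = 11966. x_5 = 11966^2 mod 15745 = 126. x_6 = 126^2 mod 15745 = 131. Reached i = s−1 = 6 without hitting −1: 11 is a Miller–Rabin witness and 15745 is composite.
Base 11794: x_0 = 11794^123 mod 15745 = 254. x_0 is neither 1 nor 15744, so continue squaring. x_1 = 254^2 mod 15745 = 1536. x_2 = 1536^2 mod 15745 = 13291. x_3 = 13291^2 mod 15745 = 7526. x_4 = 7526^2 mod 15745 = 5911. x_5 = 5911^2 mod 15745 = 1766. x_6 = 1766^2 mod 15745 = 1246. Reached i = s−1 = 6 without hitting −1: 11794 is a Miller–Rabin witness and 15745 is composite.
The smallest witness among the given bases is 11.

11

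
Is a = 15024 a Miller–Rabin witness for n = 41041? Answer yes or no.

no

n − 1 = 41040 = 2^4 · 2565, so s = 4 and d = 2565.
x_0 = 15024^2565 mod 41041 = 1.
x_0 = 1, so 15024 is not a witness.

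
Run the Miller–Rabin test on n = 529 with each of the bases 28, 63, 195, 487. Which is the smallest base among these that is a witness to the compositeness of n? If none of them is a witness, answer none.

n − 1 = 528 = 2^4 · 33, so s = 4 and d = 33.
Base 28: x_0 = 28^33 mod 529 = 528. x_0 = 528 ≡ −1, so 28 is not a witness.
Base 63: x_0 = 63^33 mod 529 = 528. x_0 = 528 ≡ −1, so 63 is not a witness.
Base 195: x_0 = 195^33 mod 529 = 528. x_0 = 528 ≡ −1, so 195 is not a witness.
Base 487: x_0 = 487^33 mod 529 = 1. x_0 = 1, so 487 is not a witness.
No listed base is a witness for 529.

none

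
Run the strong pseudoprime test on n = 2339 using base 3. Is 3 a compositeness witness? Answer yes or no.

n − 1 = 2338 = 2^1 · 1169, so s = 1 and d = 1169.
x_0 = 3^1169 mod 2339 = 1.
x_0 = 1, so 3 is not a witness.

no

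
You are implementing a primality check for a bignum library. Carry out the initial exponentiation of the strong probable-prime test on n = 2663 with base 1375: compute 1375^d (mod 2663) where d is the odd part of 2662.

1

n − 1 = 2662 = 2^1 · 1331, so s = 1 and d = 1331.
Repeated squaring mod 2663: 1375^1 ≡ 1375, 1375^2 ≡ 2558, 1375^4 ≡ 373, 1375^8 ≡ 653, 1375^16 ≡ 329, 1375^32 ≡ 1721, 1375^64 ≡ 585, 1375^128 ≡ 1361, 1375^256 ≡ 1536, 1375^512 ≡ 2541, 1375^1024 ≡ 1569.
1331 = 1024 + 256 + 32 + 16 + 2 + 1, so 1375^1331 ≡ 1569·1536·1721·329·2558·1375 ≡ 1 (mod 2663).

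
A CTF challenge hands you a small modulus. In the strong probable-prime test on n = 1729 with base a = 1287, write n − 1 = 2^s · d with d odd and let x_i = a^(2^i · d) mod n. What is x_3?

533

n − 1 = 1728 = 2^6 · 27, so s = 6 and d = 27.
Repeated squaring mod 1729: 1287^1 ≡ 1287, 1287^2 ≡ 1716, 1287^4 ≡ 169, 1287^8 ≡ 897, 1287^16 ≡ 624.
27 = 16 + 8 + 2 + 1, so 1287^27 ≡ 624·897·1716·1287 ≡ 1196 (mod 1729).
x_0 = 1196.
x_1 = 1196^2 mod 1729 = 533.
x_2 = 533^2 mod 1729 = 533.
x_3 = 533^2 mod 1729 = 533.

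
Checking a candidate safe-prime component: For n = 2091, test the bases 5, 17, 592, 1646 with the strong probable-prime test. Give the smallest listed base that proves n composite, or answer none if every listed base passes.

n − 1 = 2090 = 2^1 · 1045, so s = 1 and d = 1045.
Base 5: x_0 = 5^1045 mod 2091 = 1034. x_0 ∉ {1, 2090} and s = 1, so 5 is a Miller–Rabin witness and 2091 is composite.
Base 17: x_0 = 17^1045 mod 2091 = 68. x_0 ∉ {1, 2090} and s = 1, so 17 is a Miller–Rabin witness and 2091 is composite.
Base 592: x_0 = 592^1045 mod 2091 = 862. x_0 ∉ {1, 2090} and s = 1, so 592 is a Miller–Rabin witness and 2091 is composite.
Base 1646: x_0 = 1646^1045 mod 2091 = 437. x_0 ∉ {1, 2090} and s = 1, so 1646 is a Miller–Rabin witness and 2091 is composite.
The smallest witness among the given bases is 5.

5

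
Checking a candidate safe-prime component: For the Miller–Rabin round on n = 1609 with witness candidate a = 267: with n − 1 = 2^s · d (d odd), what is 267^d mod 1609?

n − 1 = 1608 = 2^3 · 201, so s = 3 and d = 201.
267^201 mod 1609 = 355.

355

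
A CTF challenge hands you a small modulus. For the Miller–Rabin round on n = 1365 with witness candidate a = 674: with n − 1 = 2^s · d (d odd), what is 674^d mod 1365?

1229

n − 1 = 1364 = 2^2 · 341, so s = 2 and d = 341.
674^341 mod 1365 = 1229.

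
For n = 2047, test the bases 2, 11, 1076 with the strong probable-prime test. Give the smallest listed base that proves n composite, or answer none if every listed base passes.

n − 1 = 2046 = 2^1 · 1023, so s = 1 and d = 1023.
Base 2: x_0 = 2^1023 mod 2047 = 1. x_0 = 1, so 2 is not a witness.
Base 11: x_0 = 11^1023 mod 2047 = 2046. x_0 = 2046 ≡ −1, so 11 is not a witness.
Base 1076: x_0 = 1076^1023 mod 2047 = 1. x_0 = 1, so 1076 is not a witness.
No listed base is a witness for 2047.

none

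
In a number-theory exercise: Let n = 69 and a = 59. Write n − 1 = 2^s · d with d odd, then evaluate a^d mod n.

29

n − 1 = 68 = 2^2 · 17, so s = 2 and d = 17.
59^17 mod 69 = 29.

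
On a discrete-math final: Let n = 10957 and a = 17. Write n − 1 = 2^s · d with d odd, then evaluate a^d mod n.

1

n − 1 = 10956 = 2^2 · 2739, so s = 2 and d = 2739.
Repeated squaring mod 10957: 17^1 ≡ 17, 17^2 ≡ 289, 17^4 ≡ 6822, 17^8 ≡ 5305, 17^16 ≡ 5449, 17^32 ≡ 9088, 17^64 ≡ 8835, 17^128 ≡ 10514, 17^256 ≡ 9980, 17^512 ≡ 1270, 17^1024 ≡ 2221, 17^2048 ≡ 2191.
2739 = 2048 + 512 + 128 + 32 + 16 + 2 + 1, so 17^2739 ≡ 2191·1270·10514·9088·5449·289·17 ≡ 1 (mod 10957).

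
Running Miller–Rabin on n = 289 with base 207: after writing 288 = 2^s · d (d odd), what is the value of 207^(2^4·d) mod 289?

n − 1 = 288 = 2^5 · 9, so s = 5 and d = 9.
Repeated squaring mod 289: 207^1 ≡ 207, 207^2 ≡ 77, 207^4 ≡ 149, 207^8 ≡ 237.
9 = 8 + 1, so 207^9 ≡ 237·207 ≡ 218 (mod 289).
x_0 = 218.
x_1 = 218^2 mod 289 = 128.
x_2 = 128^2 mod 289 = 200.
x_3 = 200^2 mod 289 = 118.
x_4 = 118^2 mod 289 = 52.

52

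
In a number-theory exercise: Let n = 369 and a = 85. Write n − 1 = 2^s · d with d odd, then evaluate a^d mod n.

178

n − 1 = 368 = 2^4 · 23, so s = 4 and d = 23.
Repeated squaring mod 369: 85^1 ≡ 85, 85^2 ≡ 214, 85^4 ≡ 40, 85^8 ≡ 124, 85^16 ≡ 247.
23 = 16 + 4 + 2 + 1, so 85^23 ≡ 247·40·214·85 ≡ 178 (mod 369).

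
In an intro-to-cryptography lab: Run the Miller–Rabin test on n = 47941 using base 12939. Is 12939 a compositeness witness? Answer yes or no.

n − 1 = 47940 = 2^2 · 11985, so s = 2 and d = 11985.
x_0 = 12939^11985 mod 47941 = 47940.
x_0 = 47940 ≡ −1, so 12939 is not a witness.

no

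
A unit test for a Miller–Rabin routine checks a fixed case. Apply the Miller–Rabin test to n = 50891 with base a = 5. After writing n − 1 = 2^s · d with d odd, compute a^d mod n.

1

n − 1 = 50890 = 2^1 · 25445, so s = 1 and d = 25445.
5^25445 mod 50891 = 1.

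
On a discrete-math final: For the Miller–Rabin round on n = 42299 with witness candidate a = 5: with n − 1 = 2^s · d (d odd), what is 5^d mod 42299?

1

n − 1 = 42298 = 2^1 · 21149, so s = 1 and d = 21149.
5^21149 mod 42299 = 1.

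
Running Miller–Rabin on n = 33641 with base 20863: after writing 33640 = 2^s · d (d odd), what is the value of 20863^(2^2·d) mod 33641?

n − 1 = 33640 = 2^3 · 4205, so s = 3 and d = 4205.
x_0 = 20863^4205 mod 33641 = 15803.
x_1 = 15803^2 mod 33641 = 17666.
x_2 = 17666^2 mod 33641 = 33640.

33640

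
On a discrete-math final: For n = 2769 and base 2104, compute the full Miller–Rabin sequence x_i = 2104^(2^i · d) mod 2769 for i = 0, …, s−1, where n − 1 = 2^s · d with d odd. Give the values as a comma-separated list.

n − 1 = 2768 = 2^4 · 173, so s = 4 and d = 173.
x_0 = 2104^173 mod 2769 = 1255.
x_1 = 1255^2 mod 2769 = 2233.
x_2 = 2233^2 mod 2769 = 2089.
x_3 = 2089^2 mod 2769 = 2746.

1255, 2233, 2089, 2746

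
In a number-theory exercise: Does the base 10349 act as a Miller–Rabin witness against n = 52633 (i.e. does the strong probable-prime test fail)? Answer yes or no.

n − 1 = 52632 = 2^3 · 6579, so s = 3 and d = 6579.
Repeated squaring mod 52633: 10349^1 ≡ 10349, 10349^2 ≡ 46279, 10349^4 ≡ 3805, 10349^8 ≡ 3950, 10349^16 ≡ 23132, 10349^32 ≡ 22346, 10349^64 ≡ 14445, 10349^128 ≡ 20813, 10349^256 ≡ 11379, 10349^512 ≡ 4461, 10349^1024 ≡ 5247, 10349^2048 ≡ 3950, 10349^4096 ≡ 23132.
6579 = 4096 + 2048 + 256 + 128 + 32 + 16 + 2 + 1, so 10349^6579 ≡ 23132·3950·11379·20813·22346·23132·46279·10349 ≡ 10198 (mod 52633).
x_0 = 10349^6579 mod 52633 = 10198.
x_0 is neither 1 nor 52632, so continue squaring.
x_1 = 10198^2 mod 52633 = 49029.
x_2 = 49029^2 mod 52633 = 41098.
Reached i = s−1 = 2 without hitting −1: 10349 is a Miller–Rabin witness and 52633 is composite.

yes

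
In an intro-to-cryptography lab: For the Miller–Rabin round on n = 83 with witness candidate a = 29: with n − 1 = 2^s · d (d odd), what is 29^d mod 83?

1

n − 1 = 82 = 2^1 · 41, so s = 1 and d = 41.
29^41 mod 83 = 1.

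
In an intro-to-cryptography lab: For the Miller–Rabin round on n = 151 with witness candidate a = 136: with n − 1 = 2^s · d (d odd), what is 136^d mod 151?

1

n − 1 = 150 = 2^1 · 75, so s = 1 and d = 75.
136^75 mod 151 = 1.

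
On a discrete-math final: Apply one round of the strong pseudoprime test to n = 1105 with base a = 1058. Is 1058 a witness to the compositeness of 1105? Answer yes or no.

n − 1 = 1104 = 2^4 · 69, so s = 4 and d = 69.
x_0 = 1058^69 mod 1105 = 1058.
x_0 is neither 1 nor 1104, so continue squaring.
x_1 = 1058^2 mod 1105 = 1104.
x_1 ≡ −1, so 1058 is not a witness.

no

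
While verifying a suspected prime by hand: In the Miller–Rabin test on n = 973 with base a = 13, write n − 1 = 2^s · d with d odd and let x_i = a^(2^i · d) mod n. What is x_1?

946

n − 1 = 972 = 2^2 · 243, so s = 2 and d = 243.
x_0 = 13^243 mod 973 = 811.
x_1 = 811^2 mod 973 = 946.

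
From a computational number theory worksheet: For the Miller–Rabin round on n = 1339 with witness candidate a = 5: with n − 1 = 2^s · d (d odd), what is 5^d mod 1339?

n − 1 = 1338 = 2^1 · 669, so s = 1 and d = 669.
5^669 mod 1339 = 31.

31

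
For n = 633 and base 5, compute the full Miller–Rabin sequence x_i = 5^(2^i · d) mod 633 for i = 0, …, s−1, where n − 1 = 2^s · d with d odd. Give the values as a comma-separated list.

320, 487, 427

n − 1 = 632 = 2^3 · 79, so s = 3 and d = 79.
x_0 = 5^79 mod 633 = 320.
x_1 = 320^2 mod 633 = 487.
x_2 = 487^2 mod 633 = 427.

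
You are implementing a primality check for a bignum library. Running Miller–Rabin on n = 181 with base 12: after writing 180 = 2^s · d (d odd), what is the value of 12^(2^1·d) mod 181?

n − 1 = 180 = 2^2 · 45, so s = 2 and d = 45.
Repeated squaring mod 181: 12^1 ≡ 12, 12^2 ≡ 144, 12^4 ≡ 102, 12^8 ≡ 87, 12^16 ≡ 148, 12^32 ≡ 3.
45 = 32 + 8 + 4 + 1, so 12^45 ≡ 3·87·102·12 ≡ 180 (mod 181).
x_0 = 180.
x_1 = 180^2 mod 181 = 1.

1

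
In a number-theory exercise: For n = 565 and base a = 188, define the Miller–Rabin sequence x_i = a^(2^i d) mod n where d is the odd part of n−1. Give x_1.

n − 1 = 564 = 2^2 · 141, so s = 2 and d = 141.
Repeated squaring mod 565: 188^1 ≡ 188, 188^2 ≡ 314, 188^4 ≡ 286, 188^8 ≡ 436, 188^16 ≡ 256, 188^32 ≡ 561, 188^64 ≡ 16, 188^128 ≡ 256.
141 = 128 + 8 + 4 + 1, so 188^141 ≡ 256·436·286·188 ≡ 108 (mod 565).
x_0 = 108.
x_1 = 108^2 mod 565 = 364.

364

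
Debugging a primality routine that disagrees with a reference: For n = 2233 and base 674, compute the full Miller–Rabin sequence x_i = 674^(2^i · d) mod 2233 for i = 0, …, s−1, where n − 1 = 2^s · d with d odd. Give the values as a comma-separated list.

n − 1 = 2232 = 2^3 · 279, so s = 3 and d = 279.
x_0 = 674^279 mod 2233 = 2171.
x_1 = 2171^2 mod 2233 = 1611.
x_2 = 1611^2 mod 2233 = 575.

2171, 1611, 575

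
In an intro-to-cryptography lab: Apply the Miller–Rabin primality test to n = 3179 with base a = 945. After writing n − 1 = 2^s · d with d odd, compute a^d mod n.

n − 1 = 3178 = 2^1 · 1589, so s = 1 and d = 1589.
By repeated squaring, 945^1589 ≡ 890 (mod 3179).

890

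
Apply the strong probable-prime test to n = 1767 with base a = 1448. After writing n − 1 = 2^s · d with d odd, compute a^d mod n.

n − 1 = 1766 = 2^1 · 883, so s = 1 and d = 883.
1448^883 mod 1767 = 137.

137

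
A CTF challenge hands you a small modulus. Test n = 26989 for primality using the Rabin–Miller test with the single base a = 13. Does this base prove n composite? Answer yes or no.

yes

n − 1 = 26988 = 2^2 · 6747, so s = 2 and d = 6747.
x_0 = 13^6747 mod 26989 = 23179.
x_0 is neither 1 nor 26988, so continue squaring.
x_1 = 23179^2 mod 26989 = 23007.
Reached i = s−1 = 1 without hitting −1: 13 is a Miller–Rabin witness and 26989 is composite.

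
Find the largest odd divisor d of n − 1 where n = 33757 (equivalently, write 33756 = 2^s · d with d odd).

8439

Halving: 33756 → 16878 → 8439; 8439 is odd.
So 33756 = 2^2 · 8439.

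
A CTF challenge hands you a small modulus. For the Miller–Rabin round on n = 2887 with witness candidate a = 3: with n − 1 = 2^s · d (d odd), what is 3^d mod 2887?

2886

n − 1 = 2886 = 2^1 · 1443, so s = 1 and d = 1443.
Repeated squaring mod 2887: 3^1 ≡ 3, 3^2 ≡ 9, 3^4 ≡ 81, 3^8 ≡ 787, 3^16 ≡ 1551, 3^32 ≡ 730, 3^64 ≡ 1692, 3^128 ≡ 1847, 3^256 ≡ 1862, 3^512 ≡ 2644, 3^1024 ≡ 1309.
1443 = 1024 + 256 + 128 + 32 + 2 + 1, so 3^1443 ≡ 1309·1862·1847·730·9·3 ≡ 2886 (mod 2887).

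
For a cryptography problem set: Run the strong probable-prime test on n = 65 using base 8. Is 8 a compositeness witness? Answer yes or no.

no

n − 1 = 64 = 2^6 · 1, so s = 6 and d = 1.
x_0 = 8^1 mod 65 = 8.
x_0 is neither 1 nor 64, so continue squaring.
x_1 = 8^2 mod 65 = 64.
x_1 ≡ −1, so 8 is not a witness.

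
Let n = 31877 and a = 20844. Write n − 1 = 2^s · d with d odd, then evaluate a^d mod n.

n − 1 = 31876 = 2^2 · 7969, so s = 2 and d = 7969.
Repeated squaring mod 31877: 20844^1 ≡ 20844, 20844^2 ≡ 20703, 20844^4 ≡ 27944, 20844^8 ≡ 8144, 20844^16 ≡ 20576, 20844^32 ≡ 13339, 20844^64 ≡ 23384, 20844^128 ≡ 25275, 20844^256 ≡ 10545, 20844^512 ≡ 10049, 20844^1024 ≡ 27942, 20844^2048 ≡ 23880, 20844^4096 ≡ 6747.
7969 = 4096 + 2048 + 1024 + 512 + 256 + 32 + 1, so 20844^7969 ≡ 6747·23880·27942·10049·10545·13339·20844 ≡ 3842 (mod 31877).

3842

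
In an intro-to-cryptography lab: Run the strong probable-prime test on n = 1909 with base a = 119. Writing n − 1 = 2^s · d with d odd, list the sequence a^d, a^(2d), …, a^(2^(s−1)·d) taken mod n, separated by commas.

509, 1366

n − 1 = 1908 = 2^2 · 477, so s = 2 and d = 477.
x_0 = 119^477 mod 1909 = 509.
x_1 = 509^2 mod 1909 = 1366.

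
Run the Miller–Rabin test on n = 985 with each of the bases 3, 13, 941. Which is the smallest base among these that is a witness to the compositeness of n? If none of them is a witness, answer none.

n − 1 = 984 = 2^3 · 123, so s = 3 and d = 123.
Base 3: x_0 = 3^123 mod 985 = 327. x_0 is neither 1 nor 984, so continue squaring. x_1 = 327^2 mod 985 = 549. x_2 = 549^2 mod 985 = 976. Reached i = s−1 = 2 without hitting −1: 3 is a Miller–Rabin witness and 985 is composite.
Base 13: x_0 = 13^123 mod 985 = 927. x_0 is neither 1 nor 984, so continue squaring. x_1 = 927^2 mod 985 = 409. x_2 = 409^2 mod 985 = 816. Reached i = s−1 = 2 without hitting −1: 13 is a Miller–Rabin witness and 985 is composite.
Base 941: x_0 = 941^123 mod 985 = 586. x_0 is neither 1 nor 984, so continue squaring. x_1 = 586^2 mod 985 = 616. x_2 = 616^2 mod 985 = 231. Reached i = s−1 = 2 without hitting −1: 941 is a Miller–Rabin witness and 985 is composite.
The smallest witness among the given bases is 3.

3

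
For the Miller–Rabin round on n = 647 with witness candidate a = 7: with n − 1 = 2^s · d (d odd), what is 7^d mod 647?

1

n − 1 = 646 = 2^1 · 323, so s = 1 and d = 323.
Repeated squaring mod 647: 7^1 ≡ 7, 7^2 ≡ 49, 7^4 ≡ 460, 7^8 ≡ 31, 7^16 ≡ 314, 7^32 ≡ 252, 7^64 ≡ 98, 7^128 ≡ 546, 7^256 ≡ 496.
323 = 256 + 64 + 2 + 1, so 7^323 ≡ 496·98·49·7 ≡ 1 (mod 647).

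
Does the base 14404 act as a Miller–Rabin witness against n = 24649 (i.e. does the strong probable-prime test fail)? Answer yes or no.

no

n − 1 = 24648 = 2^3 · 3081, so s = 3 and d = 3081.
By repeated squaring, 14404^3081 ≡ 24648 (mod 24649).
x_0 = 14404^3081 mod 24649 = 24648.
x_0 = 24648 ≡ −1, so 14404 is not a witness.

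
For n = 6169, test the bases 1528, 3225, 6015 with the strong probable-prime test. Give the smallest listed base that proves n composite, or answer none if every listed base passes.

n − 1 = 6168 = 2^3 · 771, so s = 3 and d = 771.
Base 1528: x_0 = 1528^771 mod 6169 = 380. x_0 is neither 1 nor 6168, so continue squaring. x_1 = 380^2 mod 6169 = 2513. x_2 = 2513^2 mod 6169 = 4282. Reached i = s−1 = 2 without hitting −1: 1528 is a Miller–Rabin witness and 6169 is composite.
Base 3225: x_0 = 3225^771 mod 6169 = 1365. x_0 is neither 1 nor 6168, so continue squaring. x_1 = 1365^2 mod 6169 = 187. x_2 = 187^2 mod 6169 = 4124. Reached i = s−1 = 2 without hitting −1: 3225 is a Miller–Rabin witness and 6169 is composite.
Base 6015: x_0 = 6015^771 mod 6169 = 4124. x_0 is neither 1 nor 6168, so continue squaring. x_1 = 4124^2 mod 6169 = 5612. x_2 = 5612^2 mod 6169 = 1799. Reached i = s−1 = 2 without hitting −1: 6015 is a Miller–Rabin witness and 6169 is composite.
The smallest witness among the given bases is 1528.

1528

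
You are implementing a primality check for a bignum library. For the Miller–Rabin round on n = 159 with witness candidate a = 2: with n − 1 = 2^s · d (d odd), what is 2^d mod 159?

n − 1 = 158 = 2^1 · 79, so s = 1 and d = 79.
By repeated squaring, 2^79 ≡ 104 (mod 159).

104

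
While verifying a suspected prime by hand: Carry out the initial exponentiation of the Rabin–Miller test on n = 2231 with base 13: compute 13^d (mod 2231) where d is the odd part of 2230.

1950

n − 1 = 2230 = 2^1 · 1115, so s = 1 and d = 1115.
13^1115 mod 2231 = 1950.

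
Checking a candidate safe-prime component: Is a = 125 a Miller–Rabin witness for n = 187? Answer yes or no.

n − 1 = 186 = 2^1 · 93, so s = 1 and d = 93.
x_0 = 125^93 mod 187 = 163.
x_0 ∉ {1, 186} and s = 1, so 125 is a Miller–Rabin witness and 187 is composite.

yes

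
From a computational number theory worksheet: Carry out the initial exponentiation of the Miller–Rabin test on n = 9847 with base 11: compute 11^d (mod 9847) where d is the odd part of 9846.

1024

n − 1 = 9846 = 2^1 · 4923, so s = 1 and d = 4923.
Repeated squaring mod 9847: 11^1 ≡ 11, 11^2 ≡ 121, 11^4 ≡ 4794, 11^8 ≡ 9385, 11^16 ≡ 6657, 11^32 ≡ 4149, 11^64 ≡ 1645, 11^128 ≡ 7947, 11^256 ≡ 5998, 11^512 ≡ 4913, 11^1024 ≡ 2572, 11^2048 ≡ 7847, 11^4096 ≡ 2118.
4923 = 4096 + 512 + 256 + 32 + 16 + 8 + 2 + 1, so 11^4923 ≡ 2118·4913·5998·4149·6657·9385·121·11 ≡ 1024 (mod 9847).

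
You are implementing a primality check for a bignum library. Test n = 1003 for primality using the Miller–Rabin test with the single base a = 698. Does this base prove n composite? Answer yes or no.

n − 1 = 1002 = 2^1 · 501, so s = 1 and d = 501.
x_0 = 698^501 mod 1003 = 664.
x_0 ∉ {1, 1002} and s = 1, so 698 is a Miller–Rabin witness and 1003 is composite.

yes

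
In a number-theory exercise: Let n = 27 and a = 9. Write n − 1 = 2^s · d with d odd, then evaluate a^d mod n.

0

n − 1 = 26 = 2^1 · 13, so s = 1 and d = 13.
Repeated squaring mod 27: 9^1 ≡ 9, 9^2 ≡ 0, 9^4 ≡ 0, 9^8 ≡ 0.
13 = 8 + 4 + 1, so 9^13 ≡ 0·0·9 ≡ 0 (mod 27).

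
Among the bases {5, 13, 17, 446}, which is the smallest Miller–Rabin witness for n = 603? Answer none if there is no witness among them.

n − 1 = 602 = 2^1 · 301, so s = 1 and d = 301.
Base 5: x_0 = 5^301 mod 603 = 581. x_0 ∉ {1, 602} and s = 1, so 5 is a Miller–Rabin witness and 603 is composite.
Base 13: x_0 = 13^301 mod 603 = 517. x_0 ∉ {1, 602} and s = 1, so 13 is a Miller–Rabin witness and 603 is composite.
Base 17: x_0 = 17^301 mod 603 = 575. x_0 ∉ {1, 602} and s = 1, so 17 is a Miller–Rabin witness and 603 is composite.
Base 446: x_0 = 446^301 mod 603 = 554. x_0 ∉ {1, 602} and s = 1, so 446 is a Miller–Rabin witness and 603 is composite.
The smallest witness among the given bases is 5.

5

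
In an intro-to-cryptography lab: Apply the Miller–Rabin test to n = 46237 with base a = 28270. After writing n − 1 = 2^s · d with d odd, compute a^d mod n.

1

n − 1 = 46236 = 2^2 · 11559, so s = 2 and d = 11559.
28270^11559 mod 46237 = 1.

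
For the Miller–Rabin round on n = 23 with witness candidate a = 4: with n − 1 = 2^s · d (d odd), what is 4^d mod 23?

1

n − 1 = 22 = 2^1 · 11, so s = 1 and d = 11.
Repeated squaring mod 23: 4^1 ≡ 4, 4^2 ≡ 16, 4^4 ≡ 3, 4^8 ≡ 9.
11 = 8 + 2 + 1, so 4^11 ≡ 9·16·4 ≡ 1 (mod 23).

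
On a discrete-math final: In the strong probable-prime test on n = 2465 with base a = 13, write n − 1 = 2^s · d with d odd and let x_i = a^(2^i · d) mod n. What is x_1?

2379

n − 1 = 2464 = 2^5 · 77, so s = 5 and d = 77.
x_0 = 13^77 mod 2465 = 608.
x_1 = 608^2 mod 2465 = 2379.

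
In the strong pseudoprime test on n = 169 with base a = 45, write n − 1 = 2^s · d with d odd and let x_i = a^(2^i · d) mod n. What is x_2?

n − 1 = 168 = 2^3 · 21, so s = 3 and d = 21.
x_0 = 45^21 mod 169 = 18.
x_1 = 18^2 mod 169 = 155.
x_2 = 155^2 mod 169 = 27.

27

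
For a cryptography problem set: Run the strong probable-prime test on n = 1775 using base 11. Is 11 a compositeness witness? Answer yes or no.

yes

n − 1 = 1774 = 2^1 · 887, so s = 1 and d = 887.
Repeated squaring mod 1775: 11^1 ≡ 11, 11^2 ≡ 121, 11^4 ≡ 441, 11^8 ≡ 1006, 11^16 ≡ 286, 11^32 ≡ 146, 11^64 ≡ 16, 11^128 ≡ 256, 11^256 ≡ 1636, 11^512 ≡ 1571.
887 = 512 + 256 + 64 + 32 + 16 + 4 + 2 + 1, so 11^887 ≡ 1571·1636·16·146·286·441·121·11 ≡ 246 (mod 1775).
x_0 = 11^887 mod 1775 = 246.
x_0 ∉ {1, 1774} and s = 1, so 11 is a Miller–Rabin witness and 1775 is composite.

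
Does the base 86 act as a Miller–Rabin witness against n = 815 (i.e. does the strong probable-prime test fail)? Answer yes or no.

n − 1 = 814 = 2^1 · 407, so s = 1 and d = 407.
Repeated squaring mod 815: 86^1 ≡ 86, 86^2 ≡ 61, 86^4 ≡ 461, 86^8 ≡ 621, 86^16 ≡ 146, 86^32 ≡ 126, 86^64 ≡ 391, 86^128 ≡ 476, 86^256 ≡ 6.
407 = 256 + 128 + 16 + 4 + 2 + 1, so 86^407 ≡ 6·476·146·461·61·86 ≡ 591 (mod 815).
x_0 = 86^407 mod 815 = 591.
x_0 ∉ {1, 814} and s = 1, so 86 is a Miller–Rabin witness and 815 is composite.

yes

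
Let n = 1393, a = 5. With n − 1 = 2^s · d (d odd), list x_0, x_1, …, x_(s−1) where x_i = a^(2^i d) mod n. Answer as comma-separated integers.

n − 1 = 1392 = 2^4 · 87, so s = 4 and d = 87.
x_0 = 5^87 mod 1393 = 1056.
x_1 = 1056^2 mod 1393 = 736.
x_2 = 736^2 mod 1393 = 1212.
x_3 = 1212^2 mod 1393 = 722.

1056, 736, 1212, 722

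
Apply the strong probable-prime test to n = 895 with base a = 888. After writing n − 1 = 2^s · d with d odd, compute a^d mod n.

n − 1 = 894 = 2^1 · 447, so s = 1 and d = 447.
888^447 mod 895 = 407.

407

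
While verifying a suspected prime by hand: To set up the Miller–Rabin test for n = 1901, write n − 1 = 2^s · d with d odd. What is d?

475

Halving: 1900 → 950 → 475; 475 is odd.
So 1900 = 2^2 · 475.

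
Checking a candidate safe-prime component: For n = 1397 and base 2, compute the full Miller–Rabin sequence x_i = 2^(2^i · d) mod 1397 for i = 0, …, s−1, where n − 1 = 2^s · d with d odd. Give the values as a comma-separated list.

n − 1 = 1396 = 2^2 · 349, so s = 2 and d = 349.
x_0 = 2^349 mod 1397 = 699.
x_1 = 699^2 mod 1397 = 1048.

699, 1048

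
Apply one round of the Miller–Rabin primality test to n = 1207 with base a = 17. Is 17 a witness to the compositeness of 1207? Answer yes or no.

yes

n − 1 = 1206 = 2^1 · 603, so s = 1 and d = 603.
x_0 = 17^603 mod 1207 = 85.
x_0 ∉ {1, 1206} and s = 1, so 17 is a Miller–Rabin witness and 1207 is composite.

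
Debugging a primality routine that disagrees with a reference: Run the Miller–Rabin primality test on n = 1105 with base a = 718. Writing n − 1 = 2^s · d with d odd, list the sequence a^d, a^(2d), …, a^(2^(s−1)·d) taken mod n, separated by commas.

378, 339, 1, 1

n − 1 = 1104 = 2^4 · 69, so s = 4 and d = 69.
x_0 = 718^69 mod 1105 = 378.
x_1 = 378^2 mod 1105 = 339.
x_2 = 339^2 mod 1105 = 1.
x_3 = 1^2 mod 1105 = 1.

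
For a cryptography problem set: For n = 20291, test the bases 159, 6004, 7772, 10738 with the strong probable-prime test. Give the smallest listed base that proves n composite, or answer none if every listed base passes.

159

n − 1 = 20290 = 2^1 · 10145, so s = 1 and d = 10145.
Base 159: x_0 = 159^10145 mod 20291 = 19822. x_0 ∉ {1, 20290} and s = 1, so 159 is a Miller–Rabin witness and 20291 is composite.
Base 6004: x_0 = 6004^10145 mod 20291 = 15772. x_0 ∉ {1, 20290} and s = 1, so 6004 is a Miller–Rabin witness and 20291 is composite.
Base 7772: x_0 = 7772^10145 mod 20291 = 1396. x_0 ∉ {1, 20290} and s = 1, so 7772 is a Miller–Rabin witness and 20291 is composite.
Base 10738: x_0 = 10738^10145 mod 20291 = 6848. x_0 ∉ {1, 20290} and s = 1, so 10738 is a Miller–Rabin witness and 20291 is composite.
The smallest witness among the given bases is 159.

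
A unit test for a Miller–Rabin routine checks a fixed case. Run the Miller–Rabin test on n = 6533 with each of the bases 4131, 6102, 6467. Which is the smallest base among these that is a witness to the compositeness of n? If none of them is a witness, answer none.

6102

n − 1 = 6532 = 2^2 · 1633, so s = 2 and d = 1633.
Base 4131: x_0 = 4131^1633 mod 6533 = 1. x_0 = 1, so 4131 is not a witness.
Base 6102: x_0 = 6102^1633 mod 6533 = 140. x_0 is neither 1 nor 6532, so continue squaring. x_1 = 140^2 mod 6533 = 1. x_1 = 1 but x_0 ≠ ±1, a nontrivial square root of 1 — 6102 is a witness and 6533 is composite.
Base 6467: x_0 = 6467^1633 mod 6533 = 2962. x_0 is neither 1 nor 6532, so continue squaring. x_1 = 2962^2 mod 6533 = 6158. Reached i = s−1 = 1 without hitting −1: 6467 is a Miller–Rabin witness and 6533 is composite.
The smallest witness among the given bases is 6102.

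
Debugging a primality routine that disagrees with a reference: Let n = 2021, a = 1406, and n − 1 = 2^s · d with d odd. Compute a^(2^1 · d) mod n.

n − 1 = 2020 = 2^2 · 505, so s = 2 and d = 505.
x_0 = 1406^505 mod 2021 = 1492.
x_1 = 1492^2 mod 2021 = 943.

943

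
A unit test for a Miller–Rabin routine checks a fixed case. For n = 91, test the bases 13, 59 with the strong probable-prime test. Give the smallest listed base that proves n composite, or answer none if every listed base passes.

13

n − 1 = 90 = 2^1 · 45, so s = 1 and d = 45.
Base 13: x_0 = 13^45 mod 91 = 13. x_0 ∉ {1, 90} and s = 1, so 13 is a Miller–Rabin witness and 91 is composite.
Base 59: x_0 = 59^45 mod 91 = 34. x_0 ∉ {1, 90} and s = 1, so 59 is a Miller–Rabin witness and 91 is composite.
The smallest witness among the given bases is 13.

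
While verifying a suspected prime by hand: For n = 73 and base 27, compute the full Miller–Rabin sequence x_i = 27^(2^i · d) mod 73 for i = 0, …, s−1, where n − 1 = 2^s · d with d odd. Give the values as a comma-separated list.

27, 72, 1

n − 1 = 72 = 2^3 · 9, so s = 3 and d = 9.
x_0 = 27^9 mod 73 = 27.
x_1 = 27^2 mod 73 = 72.
x_2 = 72^2 mod 73 = 1.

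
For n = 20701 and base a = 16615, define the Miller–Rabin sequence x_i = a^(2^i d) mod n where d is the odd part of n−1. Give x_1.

n − 1 = 20700 = 2^2 · 5175, so s = 2 and d = 5175.
By repeated squaring, 16615^5175 ≡ 10159 (mod 20701).
x_0 = 10159.
x_1 = 10159^2 mod 20701 = 10796.

10796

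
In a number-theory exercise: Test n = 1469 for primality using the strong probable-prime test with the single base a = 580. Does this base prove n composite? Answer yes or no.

no

n − 1 = 1468 = 2^2 · 367, so s = 2 and d = 367.
Repeated squaring mod 1469: 580^1 ≡ 580, 580^2 ≡ 1468, 580^4 ≡ 1, 580^8 ≡ 1, 580^16 ≡ 1, 580^32 ≡ 1, 580^64 ≡ 1, 580^128 ≡ 1, 580^256 ≡ 1.
367 = 256 + 64 + 32 + 8 + 4 + 2 + 1, so 580^367 ≡ 1·1·1·1·1·1468·580 ≡ 889 (mod 1469).
x_0 = 580^367 mod 1469 = 889.
x_0 is neither 1 nor 1468, so continue squaring.
x_1 = 889^2 mod 1469 = 1468.
x_1 ≡ −1, so 580 is not a witness.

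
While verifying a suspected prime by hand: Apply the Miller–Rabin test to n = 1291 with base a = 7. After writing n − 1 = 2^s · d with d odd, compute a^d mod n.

1

n − 1 = 1290 = 2^1 · 645, so s = 1 and d = 645.
7^645 mod 1291 = 1.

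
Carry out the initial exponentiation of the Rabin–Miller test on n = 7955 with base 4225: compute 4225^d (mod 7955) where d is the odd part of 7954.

5085

n − 1 = 7954 = 2^1 · 3977, so s = 1 and d = 3977.
By repeated squaring, 4225^3977 ≡ 5085 (mod 7955).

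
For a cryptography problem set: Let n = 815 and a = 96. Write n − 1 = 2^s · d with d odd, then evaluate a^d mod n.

251

n − 1 = 814 = 2^1 · 407, so s = 1 and d = 407.
96^407 mod 815 = 251.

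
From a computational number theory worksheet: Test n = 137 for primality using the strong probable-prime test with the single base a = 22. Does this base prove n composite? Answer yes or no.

n − 1 = 136 = 2^3 · 17, so s = 3 and d = 17.
x_0 = 22^17 mod 137 = 136.
x_0 = 136 ≡ −1, so 22 is not a witness.

no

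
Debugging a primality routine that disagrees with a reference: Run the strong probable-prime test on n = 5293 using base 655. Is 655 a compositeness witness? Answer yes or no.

n − 1 = 5292 = 2^2 · 1323, so s = 2 and d = 1323.
x_0 = 655^1323 mod 5293 = 712.
x_0 is neither 1 nor 5292, so continue squaring.
x_1 = 712^2 mod 5293 = 4109.
Reached i = s−1 = 1 without hitting −1: 655 is a Miller–Rabin witness and 5293 is composite.

yes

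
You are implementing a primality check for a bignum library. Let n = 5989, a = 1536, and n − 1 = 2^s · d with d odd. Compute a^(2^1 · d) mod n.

n − 1 = 5988 = 2^2 · 1497, so s = 2 and d = 1497.
x_0 = 1536^1497 mod 5989 = 4239.
x_1 = 4239^2 mod 5989 = 2121.

2121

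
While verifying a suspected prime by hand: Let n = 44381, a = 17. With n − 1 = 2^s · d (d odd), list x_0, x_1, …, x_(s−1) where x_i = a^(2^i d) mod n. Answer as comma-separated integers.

n − 1 = 44380 = 2^2 · 11095, so s = 2 and d = 11095.
x_0 = 17^11095 mod 44381 = 27797.
x_1 = 27797^2 mod 44381 = 44380.

27797, 44380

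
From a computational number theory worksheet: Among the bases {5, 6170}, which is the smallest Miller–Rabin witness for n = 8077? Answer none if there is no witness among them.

5

n − 1 = 8076 = 2^2 · 2019, so s = 2 and d = 2019.
Base 5: x_0 = 5^2019 mod 8077 = 3190. x_0 is neither 1 nor 8076, so continue squaring. x_1 = 3190^2 mod 8077 = 7157. Reached i = s−1 = 1 without hitting −1: 5 is a Miller–Rabin witness and 8077 is composite.
Base 6170: x_0 = 6170^2019 mod 8077 = 4631. x_0 is neither 1 nor 8076, so continue squaring. x_1 = 4631^2 mod 8077 = 1726. Reached i = s−1 = 1 without hitting −1: 6170 is a Miller–Rabin witness and 8077 is composite.
The smallest witness among the given bases is 5.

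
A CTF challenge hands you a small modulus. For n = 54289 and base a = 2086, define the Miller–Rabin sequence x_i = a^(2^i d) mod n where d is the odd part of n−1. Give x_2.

n − 1 = 54288 = 2^4 · 3393, so s = 4 and d = 3393.
x_0 = 2086^3393 mod 54289 = 20516.
x_1 = 20516^2 mod 54289 = 3639.
x_2 = 3639^2 mod 54289 = 50094.

50094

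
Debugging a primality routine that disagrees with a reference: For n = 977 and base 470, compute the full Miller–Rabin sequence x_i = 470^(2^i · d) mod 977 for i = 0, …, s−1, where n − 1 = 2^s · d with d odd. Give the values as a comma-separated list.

n − 1 = 976 = 2^4 · 61, so s = 4 and d = 61.
x_0 = 470^61 mod 977 = 52.
x_1 = 52^2 mod 977 = 750.
x_2 = 750^2 mod 977 = 725.
x_3 = 725^2 mod 977 = 976.

52, 750, 725, 976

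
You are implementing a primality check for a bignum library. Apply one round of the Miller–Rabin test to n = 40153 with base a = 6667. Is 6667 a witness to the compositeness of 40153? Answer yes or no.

n − 1 = 40152 = 2^3 · 5019, so s = 3 and d = 5019.
x_0 = 6667^5019 mod 40153 = 2791.
x_0 is neither 1 nor 40152, so continue squaring.
x_1 = 2791^2 mod 40153 = 40152.
x_1 ≡ −1, so 6667 is not a witness.

no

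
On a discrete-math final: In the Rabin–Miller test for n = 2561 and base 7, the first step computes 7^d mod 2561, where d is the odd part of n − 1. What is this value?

n − 1 = 2560 = 2^9 · 5, so s = 9 and d = 5.
7^5 mod 2561 = 1441.

1441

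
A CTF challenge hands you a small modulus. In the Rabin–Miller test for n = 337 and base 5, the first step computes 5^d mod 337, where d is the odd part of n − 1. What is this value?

n − 1 = 336 = 2^4 · 21, so s = 4 and d = 21.
5^21 mod 337 = 191.

191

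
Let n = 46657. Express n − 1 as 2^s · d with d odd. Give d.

729

Halving: 46656 → 23328 → 11664 → 5832 → 2916 → 1458 → 729; 729 is odd.
So 46656 = 2^6 · 729.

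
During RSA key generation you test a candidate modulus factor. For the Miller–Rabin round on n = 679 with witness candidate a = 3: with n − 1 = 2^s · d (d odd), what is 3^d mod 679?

27

n − 1 = 678 = 2^1 · 339, so s = 1 and d = 339.
Repeated squaring mod 679: 3^1 ≡ 3, 3^2 ≡ 9, 3^4 ≡ 81, 3^8 ≡ 450, 3^16 ≡ 158, 3^32 ≡ 520, 3^64 ≡ 158, 3^128 ≡ 520, 3^256 ≡ 158.
339 = 256 + 64 + 16 + 2 + 1, so 3^339 ≡ 158·158·158·9·3 ≡ 27 (mod 679).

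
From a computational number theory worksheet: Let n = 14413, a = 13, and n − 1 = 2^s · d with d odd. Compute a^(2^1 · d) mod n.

n − 1 = 14412 = 2^2 · 3603, so s = 2 and d = 3603.
x_0 = 13^3603 mod 14413 = 6908.
x_1 = 6908^2 mod 14413 = 13434.

13434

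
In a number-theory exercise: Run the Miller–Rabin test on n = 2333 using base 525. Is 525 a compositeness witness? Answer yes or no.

no

n − 1 = 2332 = 2^2 · 583, so s = 2 and d = 583.
x_0 = 525^583 mod 2333 = 108.
x_0 is neither 1 nor 2332, so continue squaring.
x_1 = 108^2 mod 2333 = 2332.
x_1 ≡ −1, so 525 is not a witness.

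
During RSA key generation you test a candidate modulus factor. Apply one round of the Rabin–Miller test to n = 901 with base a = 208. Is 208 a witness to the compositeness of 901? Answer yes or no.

yes

n − 1 = 900 = 2^2 · 225, so s = 2 and d = 225.
x_0 = 208^225 mod 901 = 786.
x_0 is neither 1 nor 900, so continue squaring.
x_1 = 786^2 mod 901 = 611.
Reached i = s−1 = 1 without hitting −1: 208 is a Miller–Rabin witness and 901 is composite.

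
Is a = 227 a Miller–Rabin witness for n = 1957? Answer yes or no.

n − 1 = 1956 = 2^2 · 489, so s = 2 and d = 489.
Repeated squaring mod 1957: 227^1 ≡ 227, 227^2 ≡ 647, 227^4 ≡ 1768, 227^8 ≡ 495, 227^16 ≡ 400, 227^32 ≡ 1483, 227^64 ≡ 1578, 227^128 ≡ 780, 227^256 ≡ 1730.
489 = 256 + 128 + 64 + 32 + 8 + 1, so 227^489 ≡ 1730·780·1578·1483·495·227 ≡ 645 (mod 1957).
x_0 = 227^489 mod 1957 = 645.
x_0 is neither 1 nor 1956, so continue squaring.
x_1 = 645^2 mod 1957 = 1141.
Reached i = s−1 = 1 without hitting −1: 227 is a Miller–Rabin witness and 1957 is composite.

yes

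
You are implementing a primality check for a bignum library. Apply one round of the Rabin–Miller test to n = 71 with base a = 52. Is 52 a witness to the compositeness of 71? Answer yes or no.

no

n − 1 = 70 = 2^1 · 35, so s = 1 and d = 35.
x_0 = 52^35 mod 71 = 70.
x_0 = 70 ≡ −1, so 52 is not a witness.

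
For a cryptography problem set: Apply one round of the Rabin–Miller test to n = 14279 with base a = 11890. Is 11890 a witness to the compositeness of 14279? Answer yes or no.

n − 1 = 14278 = 2^1 · 7139, so s = 1 and d = 7139.
x_0 = 11890^7139 mod 14279 = 3863.
x_0 ∉ {1, 14278} and s = 1, so 11890 is a Miller–Rabin witness and 14279 is composite.

yes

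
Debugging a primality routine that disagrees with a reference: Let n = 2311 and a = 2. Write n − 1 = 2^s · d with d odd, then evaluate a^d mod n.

1

n − 1 = 2310 = 2^1 · 1155, so s = 1 and d = 1155.
Repeated squaring mod 2311: 2^1 ≡ 2, 2^2 ≡ 4, 2^4 ≡ 16, 2^8 ≡ 256, 2^16 ≡ 828, 2^32 ≡ 1528, 2^64 ≡ 674, 2^128 ≡ 1320, 2^256 ≡ 2217, 2^512 ≡ 1903, 2^1024 ≡ 72.
1155 = 1024 + 128 + 2 + 1, so 2^1155 ≡ 72·1320·4·2 ≡ 1 (mod 2311).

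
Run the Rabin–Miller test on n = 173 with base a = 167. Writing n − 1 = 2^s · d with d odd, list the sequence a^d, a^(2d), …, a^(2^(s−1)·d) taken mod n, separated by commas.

172, 1

n − 1 = 172 = 2^2 · 43, so s = 2 and d = 43.
x_0 = 167^43 mod 173 = 172.
x_1 = 172^2 mod 173 = 1.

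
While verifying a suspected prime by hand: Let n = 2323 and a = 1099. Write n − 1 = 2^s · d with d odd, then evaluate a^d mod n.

1986

n − 1 = 2322 = 2^1 · 1161, so s = 1 and d = 1161.
1099^1161 mod 2323 = 1986.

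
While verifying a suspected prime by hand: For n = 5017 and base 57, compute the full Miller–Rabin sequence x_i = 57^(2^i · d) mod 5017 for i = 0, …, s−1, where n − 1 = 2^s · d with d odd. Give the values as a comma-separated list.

n − 1 = 5016 = 2^3 · 627, so s = 3 and d = 627.
x_0 = 57^627 mod 5017 = 4755.
x_1 = 4755^2 mod 5017 = 3423.
x_2 = 3423^2 mod 5017 = 2234.

4755, 3423, 2234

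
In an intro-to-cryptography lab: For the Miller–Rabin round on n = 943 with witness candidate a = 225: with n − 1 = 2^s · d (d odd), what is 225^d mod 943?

n − 1 = 942 = 2^1 · 471, so s = 1 and d = 471.
225^471 mod 943 = 472.

472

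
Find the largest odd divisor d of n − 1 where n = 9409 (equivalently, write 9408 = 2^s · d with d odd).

147

Halving: 9408 → 4704 → 2352 → 1176 → 588 → 294 → 147; 147 is odd.
So 9408 = 2^6 · 147.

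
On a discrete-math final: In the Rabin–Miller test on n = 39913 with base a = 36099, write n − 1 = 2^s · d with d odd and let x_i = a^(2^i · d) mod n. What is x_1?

n − 1 = 39912 = 2^3 · 4989, so s = 3 and d = 4989.
x_0 = 36099^4989 mod 39913 = 12048.
x_1 = 12048^2 mod 39913 = 30636.

30636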